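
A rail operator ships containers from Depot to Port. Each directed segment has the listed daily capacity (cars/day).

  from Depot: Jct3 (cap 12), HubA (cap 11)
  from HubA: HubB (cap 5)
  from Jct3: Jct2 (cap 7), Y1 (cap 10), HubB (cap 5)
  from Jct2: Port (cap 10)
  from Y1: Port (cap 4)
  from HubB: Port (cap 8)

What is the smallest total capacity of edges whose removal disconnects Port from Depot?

17

Augment Depot→HubA→HubB→Port: bottleneck 5, flow now 5.
Augment Depot→Jct3→Jct2→Port: bottleneck 7, flow now 12.
Augment Depot→Jct3→Y1→Port: bottleneck 4, flow now 16.
Augment Depot→Jct3→HubB→Port: bottleneck 1, flow now 17.
No augmenting path remains; maximum flow = 17.
By max-flow min-cut, the minimum cut capacity equals the max flow.
In the residual graph, reachable from Depot: {Depot, HubA}.
Min-cut edges: Depot→Jct3 (12), HubA→HubB (5); capacity 12 + 5 = 17.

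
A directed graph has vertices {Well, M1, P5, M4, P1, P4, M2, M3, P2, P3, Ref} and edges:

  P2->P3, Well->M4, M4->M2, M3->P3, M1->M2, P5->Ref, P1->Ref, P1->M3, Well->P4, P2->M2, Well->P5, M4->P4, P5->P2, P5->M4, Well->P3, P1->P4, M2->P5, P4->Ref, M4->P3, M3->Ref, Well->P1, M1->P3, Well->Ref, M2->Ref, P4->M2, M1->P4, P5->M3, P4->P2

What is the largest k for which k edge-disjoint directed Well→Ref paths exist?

Assign every edge capacity 1; by Menger, the answer equals the max flow.
Path Well→Ref (+1); total 1.
Path Well→P5→Ref (+1); total 2.
Path Well→P1→Ref (+1); total 3.
Path Well→P4→Ref (+1); total 4.
Path Well→M4→M2→Ref (+1); total 5.
No residual Well→Ref path; max flow = 5.
Certifying cut of size 5: {Well→M4, Well→P1, Well→P4, Well→P5, Well→Ref}.

5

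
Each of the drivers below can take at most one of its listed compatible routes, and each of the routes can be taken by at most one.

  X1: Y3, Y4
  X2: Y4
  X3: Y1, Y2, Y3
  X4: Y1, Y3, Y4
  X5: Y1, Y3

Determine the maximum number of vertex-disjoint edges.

Unit-capacity flow: source→left, listed edges, right→sink; max matching = max flow.
Augmenting path X1→Y3 (+1); matched 1.
Augmenting path X2→Y4 (+1); matched 2.
Augmenting path X3→Y1 (+1); matched 3.
Augmenting path X4→Y1→X3→Y2 (+1); matched 4.
No augmenting path remains; maximum matching = 4.
König certificate: {X3, Y1, Y3, Y4} is a vertex cover of size 4 (every listed pair touches it), so no matching can be larger.

4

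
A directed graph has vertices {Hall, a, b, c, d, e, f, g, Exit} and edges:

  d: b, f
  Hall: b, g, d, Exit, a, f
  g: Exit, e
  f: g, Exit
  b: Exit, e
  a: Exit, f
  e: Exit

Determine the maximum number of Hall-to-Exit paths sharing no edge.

6

Assign every edge capacity 1; by Menger, the answer equals the max flow.
Path Hall→Exit (+1); total 1.
Path Hall→a→Exit (+1); total 2.
Path Hall→b→Exit (+1); total 3.
Path Hall→f→Exit (+1); total 4.
Path Hall→g→Exit (+1); total 5.
Path Hall→d→b→e→Exit (+1); total 6.
No residual Hall→Exit path; max flow = 6.
Certifying cut of size 6: {Hall→Exit, Hall→a, Hall→b, Hall→d, Hall→f, Hall→g}.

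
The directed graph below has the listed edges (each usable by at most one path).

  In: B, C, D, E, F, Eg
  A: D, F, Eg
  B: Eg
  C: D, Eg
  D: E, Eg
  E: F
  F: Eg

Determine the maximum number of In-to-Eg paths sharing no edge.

Assign every edge capacity 1; by Menger, the answer equals the max flow.
Path In→Eg (+1); total 1.
Path In→B→Eg (+1); total 2.
Path In→C→Eg (+1); total 3.
Path In→D→Eg (+1); total 4.
Path In→F→Eg (+1); total 5.
No residual In→Eg path; max flow = 5.
Certifying cut of size 5: {F→Eg, In→B, In→C, In→D, In→Eg}.

5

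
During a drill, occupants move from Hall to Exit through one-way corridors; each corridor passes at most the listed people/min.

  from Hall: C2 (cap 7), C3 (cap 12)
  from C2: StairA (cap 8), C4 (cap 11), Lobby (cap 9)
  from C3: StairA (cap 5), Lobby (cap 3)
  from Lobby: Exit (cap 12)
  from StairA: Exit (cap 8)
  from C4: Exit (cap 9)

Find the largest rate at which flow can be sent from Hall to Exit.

Augment Hall→C2→Lobby→Exit: bottleneck 7, flow now 7.
Augment Hall→C3→Lobby→Exit: bottleneck 3, flow now 10.
Augment Hall→C3→StairA→Exit: bottleneck 5, flow now 15.
No augmenting path remains; maximum flow = 15.
In the residual graph, reachable from Hall: {Hall, C3}.
Min-cut edges: Hall→C2 (7), C3→Lobby (3), C3→StairA (5); capacity 7 + 3 + 5 = 15.
This cut is saturated, so no flow can exceed 15.

15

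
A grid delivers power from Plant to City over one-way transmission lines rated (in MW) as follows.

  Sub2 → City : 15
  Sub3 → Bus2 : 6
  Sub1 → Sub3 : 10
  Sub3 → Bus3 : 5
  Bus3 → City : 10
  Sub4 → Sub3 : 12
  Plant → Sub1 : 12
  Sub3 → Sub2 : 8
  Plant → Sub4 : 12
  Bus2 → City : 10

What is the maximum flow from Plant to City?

19

Augment Plant→Sub4→Sub3→Bus3→City: bottleneck 5, flow now 5.
Augment Plant→Sub4→Sub3→Bus2→City: bottleneck 6, flow now 11.
Augment Plant→Sub4→Sub3→Sub2→City: bottleneck 1, flow now 12.
Augment Plant→Sub1→Sub3→Sub2→City: bottleneck 7, flow now 19.
No augmenting path remains; maximum flow = 19.
In the residual graph, reachable from Plant: {Plant, Sub4, Sub1, Sub3}.
Min-cut edges: Sub3→Bus3 (5), Sub3→Bus2 (6), Sub3→Sub2 (8); capacity 5 + 6 + 8 = 19.
This cut is saturated, so no flow can exceed 19.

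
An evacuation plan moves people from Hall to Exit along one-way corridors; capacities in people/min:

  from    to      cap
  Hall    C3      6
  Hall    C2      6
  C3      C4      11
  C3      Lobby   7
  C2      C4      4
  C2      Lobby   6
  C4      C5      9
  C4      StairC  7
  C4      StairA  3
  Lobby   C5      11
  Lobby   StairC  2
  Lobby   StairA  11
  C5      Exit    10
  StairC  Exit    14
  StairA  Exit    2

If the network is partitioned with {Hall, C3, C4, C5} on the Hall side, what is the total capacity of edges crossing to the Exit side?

Edges leaving {Hall, C3, C4, C5}: Hall→C2 (6), C3→Lobby (7), C4→StairC (7), C4→StairA (3), C5→Exit (10).
Cut capacity = 6 + 7 + 7 + 3 + 10 = 33.

33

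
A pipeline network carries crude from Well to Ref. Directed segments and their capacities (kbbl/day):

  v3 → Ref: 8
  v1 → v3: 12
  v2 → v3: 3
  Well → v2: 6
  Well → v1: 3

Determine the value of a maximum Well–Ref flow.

6

Augment Well→v1→v3→Ref: bottleneck 3, flow now 3.
Augment Well→v2→v3→Ref: bottleneck 3, flow now 6.
No augmenting path remains; maximum flow = 6.
In the residual graph, reachable from Well: {Well, v2}.
Min-cut edges: Well→v1 (3), v2→v3 (3); capacity 3 + 3 = 6.
This cut is saturated, so no flow can exceed 6.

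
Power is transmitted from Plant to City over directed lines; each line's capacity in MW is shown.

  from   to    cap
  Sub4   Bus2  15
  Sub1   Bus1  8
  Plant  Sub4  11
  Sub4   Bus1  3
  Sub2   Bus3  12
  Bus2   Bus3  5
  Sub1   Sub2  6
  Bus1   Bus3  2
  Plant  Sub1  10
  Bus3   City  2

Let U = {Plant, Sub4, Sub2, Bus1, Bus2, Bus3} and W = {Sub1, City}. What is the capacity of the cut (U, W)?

12

Edges leaving {Plant, Sub4, Sub2, Bus1, Bus2, Bus3}: Plant→Sub1 (10), Bus3→City (2).
Cut capacity = 10 + 2 = 12.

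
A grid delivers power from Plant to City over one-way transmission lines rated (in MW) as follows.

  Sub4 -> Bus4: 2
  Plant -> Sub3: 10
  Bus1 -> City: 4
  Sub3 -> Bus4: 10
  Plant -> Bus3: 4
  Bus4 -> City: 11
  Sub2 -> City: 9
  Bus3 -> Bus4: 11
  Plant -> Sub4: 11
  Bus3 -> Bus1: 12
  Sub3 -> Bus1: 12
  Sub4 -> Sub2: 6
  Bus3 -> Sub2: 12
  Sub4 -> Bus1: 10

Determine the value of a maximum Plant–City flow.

24

Augment Plant→Sub3→Bus4→City: bottleneck 10, flow now 10.
Augment Plant→Bus3→Bus4→City: bottleneck 1, flow now 11.
Augment Plant→Bus3→Bus1→City: bottleneck 3, flow now 14.
Augment Plant→Sub4→Bus1→City: bottleneck 1, flow now 15.
Augment Plant→Sub4→Sub2→City: bottleneck 6, flow now 21.
Augment Plant→Sub4→Bus4→Bus3→Sub2→City: bottleneck 1, flow now 22. (uses reverse residual edge)
Augment Plant→Sub4→Bus1→Bus3→Sub2→City: bottleneck 2, flow now 24. (uses reverse residual edge)
No augmenting path remains; maximum flow = 24.
In the residual graph, reachable from Plant: {Plant, Sub3, Bus3, Sub4, Bus4, Bus1, Sub2}.
Min-cut edges: Bus4→City (11), Bus1→City (4), Sub2→City (9); capacity 11 + 4 + 9 = 24.
This cut is saturated, so no flow can exceed 24.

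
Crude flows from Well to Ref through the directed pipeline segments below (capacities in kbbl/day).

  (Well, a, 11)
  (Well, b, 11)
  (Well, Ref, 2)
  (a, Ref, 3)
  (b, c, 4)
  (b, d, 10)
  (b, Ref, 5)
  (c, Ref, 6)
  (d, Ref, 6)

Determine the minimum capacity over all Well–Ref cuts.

Augment Well→Ref: bottleneck 2, flow now 2.
Augment Well→a→Ref: bottleneck 3, flow now 5.
Augment Well→b→Ref: bottleneck 5, flow now 10.
Augment Well→b→c→Ref: bottleneck 4, flow now 14.
Augment Well→b→d→Ref: bottleneck 2, flow now 16.
No augmenting path remains; maximum flow = 16.
By max-flow min-cut, the minimum cut capacity equals the max flow.
In the residual graph, reachable from Well: {Well, a}.
Min-cut edges: Well→b (11), Well→Ref (2), a→Ref (3); capacity 11 + 2 + 3 = 16.

16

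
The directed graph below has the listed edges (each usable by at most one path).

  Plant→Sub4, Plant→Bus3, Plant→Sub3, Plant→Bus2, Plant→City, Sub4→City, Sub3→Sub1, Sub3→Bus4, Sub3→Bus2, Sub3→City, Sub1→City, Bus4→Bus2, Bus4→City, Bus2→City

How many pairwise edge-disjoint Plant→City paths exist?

Assign every edge capacity 1; by Menger, the answer equals the max flow.
Path Plant→City (+1); total 1.
Path Plant→Sub4→City (+1); total 2.
Path Plant→Sub3→City (+1); total 3.
Path Plant→Bus2→City (+1); total 4.
No residual Plant→City path; max flow = 4.
Certifying cut of size 4: {Plant→Bus2, Plant→City, Plant→Sub3, Plant→Sub4}.

4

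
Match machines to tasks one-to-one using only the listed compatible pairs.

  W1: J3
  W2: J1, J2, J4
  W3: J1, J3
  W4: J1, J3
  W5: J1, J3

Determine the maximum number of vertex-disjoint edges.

Unit-capacity flow: source→left, listed edges, right→sink; max matching = max flow.
Augmenting path W1→J3 (+1); matched 1.
Augmenting path W2→J1 (+1); matched 2.
Augmenting path W3→J1→W2→J2 (+1); matched 3.
No augmenting path remains; maximum matching = 3.
König certificate: {W2, J1, J3} is a vertex cover of size 3 (every listed pair touches it), so no matching can be larger.

3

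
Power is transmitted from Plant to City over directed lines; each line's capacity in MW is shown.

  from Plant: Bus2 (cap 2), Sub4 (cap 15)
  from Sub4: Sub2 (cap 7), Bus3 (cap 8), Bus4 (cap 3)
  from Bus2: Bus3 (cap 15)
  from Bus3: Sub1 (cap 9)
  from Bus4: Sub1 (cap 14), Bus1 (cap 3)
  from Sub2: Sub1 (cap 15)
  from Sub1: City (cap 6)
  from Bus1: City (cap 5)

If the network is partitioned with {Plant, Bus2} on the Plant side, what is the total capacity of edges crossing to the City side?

30

Edges leaving {Plant, Bus2}: Plant→Sub4 (15), Bus2→Bus3 (15).
Cut capacity = 15 + 15 = 30.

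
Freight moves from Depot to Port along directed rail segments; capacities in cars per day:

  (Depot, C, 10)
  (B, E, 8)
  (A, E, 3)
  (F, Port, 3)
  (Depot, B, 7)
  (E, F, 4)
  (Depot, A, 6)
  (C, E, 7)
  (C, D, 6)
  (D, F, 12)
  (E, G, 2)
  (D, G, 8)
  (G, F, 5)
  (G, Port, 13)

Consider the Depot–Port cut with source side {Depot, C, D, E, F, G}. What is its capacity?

29

Edges leaving {Depot, C, D, E, F, G}: Depot→A (6), Depot→B (7), F→Port (3), G→Port (13).
Cut capacity = 6 + 7 + 3 + 13 = 29.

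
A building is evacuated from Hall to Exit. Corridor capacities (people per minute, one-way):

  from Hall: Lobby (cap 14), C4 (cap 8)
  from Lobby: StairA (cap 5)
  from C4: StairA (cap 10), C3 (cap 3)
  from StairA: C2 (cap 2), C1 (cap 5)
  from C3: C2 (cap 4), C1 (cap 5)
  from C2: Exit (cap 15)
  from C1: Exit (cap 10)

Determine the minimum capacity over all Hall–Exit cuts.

Augment Hall→Lobby→StairA→C2→Exit: bottleneck 2, flow now 2.
Augment Hall→Lobby→StairA→C1→Exit: bottleneck 3, flow now 5.
Augment Hall→C4→StairA→C1→Exit: bottleneck 2, flow now 7.
Augment Hall→C4→C3→C2→Exit: bottleneck 3, flow now 10.
No augmenting path remains; maximum flow = 10.
By max-flow min-cut, the minimum cut capacity equals the max flow.
In the residual graph, reachable from Hall: {Hall, Lobby, C4, StairA}.
Min-cut edges: C4→C3 (3), StairA→C2 (2), StairA→C1 (5); capacity 3 + 2 + 5 = 10.

10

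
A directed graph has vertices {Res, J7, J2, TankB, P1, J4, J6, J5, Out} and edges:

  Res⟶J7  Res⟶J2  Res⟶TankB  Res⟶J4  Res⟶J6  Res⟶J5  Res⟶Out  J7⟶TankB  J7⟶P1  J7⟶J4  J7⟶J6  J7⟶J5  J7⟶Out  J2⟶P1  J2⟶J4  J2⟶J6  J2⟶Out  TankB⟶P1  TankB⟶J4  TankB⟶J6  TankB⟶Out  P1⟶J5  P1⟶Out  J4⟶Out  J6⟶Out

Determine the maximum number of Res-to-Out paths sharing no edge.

Assign every edge capacity 1; by Menger, the answer equals the max flow.
Path Res→Out (+1); total 1.
Path Res→J7→Out (+1); total 2.
Path Res→J2→Out (+1); total 3.
Path Res→TankB→Out (+1); total 4.
Path Res→J4→Out (+1); total 5.
Path Res→J6→Out (+1); total 6.
No residual Res→Out path; max flow = 6.
Certifying cut of size 6: {Res→J2, Res→J4, Res→J6, Res→J7, Res→Out, Res→TankB}.

6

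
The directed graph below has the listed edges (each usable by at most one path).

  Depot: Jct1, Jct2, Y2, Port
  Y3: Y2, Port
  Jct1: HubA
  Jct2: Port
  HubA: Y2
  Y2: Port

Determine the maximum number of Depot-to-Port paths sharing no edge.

Assign every edge capacity 1; by Menger, the answer equals the max flow.
Path Depot→Port (+1); total 1.
Path Depot→Jct2→Port (+1); total 2.
Path Depot→Y2→Port (+1); total 3.
No residual Depot→Port path; max flow = 3.
Certifying cut of size 3: {Depot→Jct2, Depot→Port, Y2→Port}.

3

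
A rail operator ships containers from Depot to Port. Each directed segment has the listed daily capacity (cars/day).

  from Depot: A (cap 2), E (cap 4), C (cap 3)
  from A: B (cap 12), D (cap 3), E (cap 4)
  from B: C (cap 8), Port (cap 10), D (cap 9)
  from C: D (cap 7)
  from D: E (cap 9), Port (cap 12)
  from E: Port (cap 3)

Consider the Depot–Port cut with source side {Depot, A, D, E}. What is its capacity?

30

Edges leaving {Depot, A, D, E}: Depot→C (3), A→B (12), D→Port (12), E→Port (3).
Cut capacity = 3 + 12 + 12 + 3 = 30.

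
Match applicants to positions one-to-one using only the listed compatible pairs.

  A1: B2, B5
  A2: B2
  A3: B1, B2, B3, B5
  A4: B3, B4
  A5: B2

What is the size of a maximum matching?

Unit-capacity flow: source→left, listed edges, right→sink; max matching = max flow.
Augmenting path A1→B2 (+1); matched 1.
Augmenting path A3→B1 (+1); matched 2.
Augmenting path A4→B3 (+1); matched 3.
Augmenting path A2→B2→A1→B5 (+1); matched 4.
No augmenting path remains; maximum matching = 4.
König certificate: {A1, A3, A4, B2} is a vertex cover of size 4 (every listed pair touches it), so no matching can be larger.

4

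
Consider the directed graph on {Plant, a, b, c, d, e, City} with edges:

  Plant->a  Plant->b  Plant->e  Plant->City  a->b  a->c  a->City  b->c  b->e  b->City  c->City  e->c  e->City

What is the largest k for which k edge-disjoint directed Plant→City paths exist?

4

Assign every edge capacity 1; by Menger, the answer equals the max flow.
Path Plant→City (+1); total 1.
Path Plant→a→City (+1); total 2.
Path Plant→b→City (+1); total 3.
Path Plant→e→City (+1); total 4.
No residual Plant→City path; max flow = 4.
Certifying cut of size 4: {Plant→City, Plant→a, Plant→b, Plant→e}.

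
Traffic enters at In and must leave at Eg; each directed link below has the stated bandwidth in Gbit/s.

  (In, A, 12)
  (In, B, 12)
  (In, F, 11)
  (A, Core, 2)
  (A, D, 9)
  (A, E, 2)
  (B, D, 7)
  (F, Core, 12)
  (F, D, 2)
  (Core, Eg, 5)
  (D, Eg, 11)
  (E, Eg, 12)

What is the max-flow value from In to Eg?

Augment In→A→Core→Eg: bottleneck 2, flow now 2.
Augment In→A→D→Eg: bottleneck 9, flow now 11.
Augment In→A→E→Eg: bottleneck 1, flow now 12.
Augment In→B→D→Eg: bottleneck 2, flow now 14.
Augment In→F→Core→Eg: bottleneck 3, flow now 17.
Augment In→B→D→A→E→Eg: bottleneck 1, flow now 18. (uses reverse residual edge)
No augmenting path remains; maximum flow = 18.
In the residual graph, reachable from In: {In, A, B, F, Core, D}.
Min-cut edges: A→E (2), Core→Eg (5), D→Eg (11); capacity 2 + 5 + 11 = 18.
This cut is saturated, so no flow can exceed 18.

18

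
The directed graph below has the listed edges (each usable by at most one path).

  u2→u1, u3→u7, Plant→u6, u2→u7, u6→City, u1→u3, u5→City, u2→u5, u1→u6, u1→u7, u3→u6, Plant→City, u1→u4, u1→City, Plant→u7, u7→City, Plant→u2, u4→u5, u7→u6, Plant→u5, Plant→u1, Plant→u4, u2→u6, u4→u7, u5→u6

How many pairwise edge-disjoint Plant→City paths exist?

5

Assign every edge capacity 1; by Menger, the answer equals the max flow.
Path Plant→City (+1); total 1.
Path Plant→u1→City (+1); total 2.
Path Plant→u5→City (+1); total 3.
Path Plant→u6→City (+1); total 4.
Path Plant→u7→City (+1); total 5.
No residual Plant→City path; max flow = 5.
Certifying cut of size 5: {Plant→City, u1→City, u5→City, u6→City, u7→City}.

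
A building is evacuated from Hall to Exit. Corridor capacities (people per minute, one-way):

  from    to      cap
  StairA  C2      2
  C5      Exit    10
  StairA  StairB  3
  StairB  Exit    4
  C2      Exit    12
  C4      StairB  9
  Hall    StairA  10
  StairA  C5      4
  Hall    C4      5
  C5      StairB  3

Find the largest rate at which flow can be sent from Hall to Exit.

10

Augment Hall→StairA→C2→Exit: bottleneck 2, flow now 2.
Augment Hall→StairA→StairB→Exit: bottleneck 3, flow now 5.
Augment Hall→StairA→C5→Exit: bottleneck 4, flow now 9.
Augment Hall→C4→StairB→Exit: bottleneck 1, flow now 10.
No augmenting path remains; maximum flow = 10.
In the residual graph, reachable from Hall: {Hall, StairA, C4, StairB}.
Min-cut edges: StairA→C2 (2), StairA→C5 (4), StairB→Exit (4); capacity 2 + 4 + 4 = 10.
This cut is saturated, so no flow can exceed 10.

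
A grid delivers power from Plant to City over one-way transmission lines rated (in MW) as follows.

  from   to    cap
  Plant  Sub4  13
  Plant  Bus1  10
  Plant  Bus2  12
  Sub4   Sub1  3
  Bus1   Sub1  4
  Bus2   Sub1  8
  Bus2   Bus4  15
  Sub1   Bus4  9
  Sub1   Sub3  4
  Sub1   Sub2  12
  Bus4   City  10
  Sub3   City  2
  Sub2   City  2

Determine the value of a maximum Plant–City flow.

14

Augment Plant→Bus2→Bus4→City: bottleneck 10, flow now 10.
Augment Plant→Sub4→Sub1→Sub3→City: bottleneck 2, flow now 12.
Augment Plant→Sub4→Sub1→Sub2→City: bottleneck 1, flow now 13.
Augment Plant→Bus1→Sub1→Sub2→City: bottleneck 1, flow now 14.
No augmenting path remains; maximum flow = 14.
In the residual graph, reachable from Plant: {Plant, Sub4, Bus1, Bus2, Sub1, Bus4, Sub3, Sub2}.
Min-cut edges: Bus4→City (10), Sub3→City (2), Sub2→City (2); capacity 10 + 2 + 2 = 14.
This cut is saturated, so no flow can exceed 14.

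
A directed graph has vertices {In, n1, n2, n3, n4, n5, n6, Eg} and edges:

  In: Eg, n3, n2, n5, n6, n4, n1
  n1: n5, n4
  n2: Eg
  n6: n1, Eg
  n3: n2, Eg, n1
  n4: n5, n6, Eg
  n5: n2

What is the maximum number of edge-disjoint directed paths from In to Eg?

5

Assign every edge capacity 1; by Menger, the answer equals the max flow.
Path In→Eg (+1); total 1.
Path In→n2→Eg (+1); total 2.
Path In→n3→Eg (+1); total 3.
Path In→n4→Eg (+1); total 4.
Path In→n6→Eg (+1); total 5.
No residual In→Eg path; max flow = 5.
Certifying cut of size 5: {In→Eg, In→n3, n2→Eg, n4→Eg, n6→Eg}.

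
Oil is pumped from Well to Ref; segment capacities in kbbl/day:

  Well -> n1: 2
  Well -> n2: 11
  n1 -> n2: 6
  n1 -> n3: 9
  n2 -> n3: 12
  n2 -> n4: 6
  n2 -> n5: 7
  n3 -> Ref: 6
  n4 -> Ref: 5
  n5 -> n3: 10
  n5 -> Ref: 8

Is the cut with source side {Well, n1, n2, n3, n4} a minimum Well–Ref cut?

Given cut capacity: 7 + 6 + 5 = 18.
Augment Well→n1→n3→Ref: bottleneck 2, flow now 2.
Augment Well→n2→n3→Ref: bottleneck 4, flow now 6.
Augment Well→n2→n4→Ref: bottleneck 5, flow now 11.
Augment Well→n2→n5→Ref: bottleneck 2, flow now 13.
No augmenting path remains; maximum flow = 13.
In the residual graph, reachable from Well: {Well}.
Min-cut edges: Well→n1 (2), Well→n2 (11); capacity 2 + 11 = 13.
Cut capacity 18 exceeds the max flow 13, so it is not minimum.

No — its capacity is 18, but the minimum cut has capacity 13.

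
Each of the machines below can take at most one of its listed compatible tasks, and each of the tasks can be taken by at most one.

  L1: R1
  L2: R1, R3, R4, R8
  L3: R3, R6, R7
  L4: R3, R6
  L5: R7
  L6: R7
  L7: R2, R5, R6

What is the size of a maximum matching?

Unit-capacity flow: source→left, listed edges, right→sink; max matching = max flow.
Augmenting path L1→R1 (+1); matched 1.
Augmenting path L2→R3 (+1); matched 2.
Augmenting path L3→R6 (+1); matched 3.
Augmenting path L5→R7 (+1); matched 4.
Augmenting path L7→R2 (+1); matched 5.
Augmenting path L4→R3→L2→R4 (+1); matched 6.
No augmenting path remains; maximum matching = 6.
König certificate: {L1, L2, L3, L4, L7, R7} is a vertex cover of size 6 (every listed pair touches it), so no matching can be larger.

6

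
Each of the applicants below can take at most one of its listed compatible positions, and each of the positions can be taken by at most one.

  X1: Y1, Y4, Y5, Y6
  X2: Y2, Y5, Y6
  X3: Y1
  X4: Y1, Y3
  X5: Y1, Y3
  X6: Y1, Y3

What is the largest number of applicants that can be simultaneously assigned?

Unit-capacity flow: source→left, listed edges, right→sink; max matching = max flow.
Augmenting path X1→Y1 (+1); matched 1.
Augmenting path X2→Y2 (+1); matched 2.
Augmenting path X4→Y3 (+1); matched 3.
Augmenting path X3→Y1→X1→Y4 (+1); matched 4.
No augmenting path remains; maximum matching = 4.
König certificate: {X1, X2, Y1, Y3} is a vertex cover of size 4 (every listed pair touches it), so no matching can be larger.

4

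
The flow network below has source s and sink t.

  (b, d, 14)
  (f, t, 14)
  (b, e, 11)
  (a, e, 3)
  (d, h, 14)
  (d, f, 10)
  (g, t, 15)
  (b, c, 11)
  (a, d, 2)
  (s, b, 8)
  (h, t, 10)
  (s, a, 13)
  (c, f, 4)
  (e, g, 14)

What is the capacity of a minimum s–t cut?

Augment s→a→d→f→t: bottleneck 2, flow now 2.
Augment s→a→e→g→t: bottleneck 3, flow now 5.
Augment s→b→c→f→t: bottleneck 4, flow now 9.
Augment s→b→d→f→t: bottleneck 4, flow now 13.
No augmenting path remains; maximum flow = 13.
By max-flow min-cut, the minimum cut capacity equals the max flow.
In the residual graph, reachable from s: {s, a}.
Min-cut edges: s→b (8), a→d (2), a→e (3); capacity 8 + 2 + 3 = 13.

13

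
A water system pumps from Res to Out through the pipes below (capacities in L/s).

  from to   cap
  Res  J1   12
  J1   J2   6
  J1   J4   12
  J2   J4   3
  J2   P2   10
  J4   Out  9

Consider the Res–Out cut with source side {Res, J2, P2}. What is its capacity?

15

Edges leaving {Res, J2, P2}: Res→J1 (12), J2→J4 (3).
Cut capacity = 12 + 3 = 15.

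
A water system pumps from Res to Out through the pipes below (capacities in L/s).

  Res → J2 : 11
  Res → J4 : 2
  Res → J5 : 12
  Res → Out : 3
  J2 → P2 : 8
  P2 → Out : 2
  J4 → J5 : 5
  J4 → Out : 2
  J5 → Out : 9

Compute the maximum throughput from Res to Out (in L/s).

Augment Res→Out: bottleneck 3, flow now 3.
Augment Res→J4→Out: bottleneck 2, flow now 5.
Augment Res→J5→Out: bottleneck 9, flow now 14.
Augment Res→J2→P2→Out: bottleneck 2, flow now 16.
No augmenting path remains; maximum flow = 16.
In the residual graph, reachable from Res: {Res, J2, P2, J5}.
Min-cut edges: Res→J4 (2), Res→Out (3), P2→Out (2), J5→Out (9); capacity 2 + 3 + 2 + 9 = 16.
This cut is saturated, so no flow can exceed 16.

16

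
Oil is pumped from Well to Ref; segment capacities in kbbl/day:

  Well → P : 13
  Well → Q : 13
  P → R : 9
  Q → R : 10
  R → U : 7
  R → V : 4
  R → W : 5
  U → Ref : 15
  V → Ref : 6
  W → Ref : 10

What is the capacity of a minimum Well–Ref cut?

16

Augment Well→P→R→U→Ref: bottleneck 7, flow now 7.
Augment Well→P→R→V→Ref: bottleneck 2, flow now 9.
Augment Well→Q→R→V→Ref: bottleneck 2, flow now 11.
Augment Well→Q→R→W→Ref: bottleneck 5, flow now 16.
No augmenting path remains; maximum flow = 16.
By max-flow min-cut, the minimum cut capacity equals the max flow.
In the residual graph, reachable from Well: {Well, P, Q, R}.
Min-cut edges: R→U (7), R→V (4), R→W (5); capacity 7 + 4 + 5 = 16.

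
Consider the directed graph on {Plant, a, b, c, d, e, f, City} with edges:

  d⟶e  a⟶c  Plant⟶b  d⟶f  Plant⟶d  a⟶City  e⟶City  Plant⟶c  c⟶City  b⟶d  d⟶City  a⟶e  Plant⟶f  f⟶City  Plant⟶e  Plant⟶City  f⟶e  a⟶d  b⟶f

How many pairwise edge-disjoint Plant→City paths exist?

Assign every edge capacity 1; by Menger, the answer equals the max flow.
Path Plant→City (+1); total 1.
Path Plant→c→City (+1); total 2.
Path Plant→d→City (+1); total 3.
Path Plant→e→City (+1); total 4.
Path Plant→f→City (+1); total 5.
No residual Plant→City path; max flow = 5.
Certifying cut of size 5: {Plant→City, Plant→c, d→City, e→City, f→City}.

5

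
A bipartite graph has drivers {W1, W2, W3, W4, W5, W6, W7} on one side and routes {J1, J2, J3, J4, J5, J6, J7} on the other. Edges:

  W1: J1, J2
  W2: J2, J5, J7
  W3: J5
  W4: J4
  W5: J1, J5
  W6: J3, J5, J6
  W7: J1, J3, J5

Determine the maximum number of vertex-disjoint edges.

7

Unit-capacity flow: source→left, listed edges, right→sink; max matching = max flow.
Augmenting path W1→J1 (+1); matched 1.
Augmenting path W2→J2 (+1); matched 2.
Augmenting path W3→J5 (+1); matched 3.
Augmenting path W4→J4 (+1); matched 4.
Augmenting path W6→J3 (+1); matched 5.
Augmenting path W7→J3→W6→J6 (+1); matched 6.
Augmenting path W5→J1→W1→J2→W2→J7 (+1); matched 7.
No augmenting path remains; maximum matching = 7.
König certificate: {W1, W2, W3, W4, W5, W6, W7} is a vertex cover of size 7 (every listed pair touches it), so no matching can be larger.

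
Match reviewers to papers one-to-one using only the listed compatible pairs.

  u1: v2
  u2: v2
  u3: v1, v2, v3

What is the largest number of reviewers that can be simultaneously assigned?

2

Unit-capacity flow: source→left, listed edges, right→sink; max matching = max flow.
Augmenting path u1→v2 (+1); matched 1.
Augmenting path u3→v1 (+1); matched 2.
No augmenting path remains; maximum matching = 2.
König certificate: {u3, v2} is a vertex cover of size 2 (every listed pair touches it), so no matching can be larger.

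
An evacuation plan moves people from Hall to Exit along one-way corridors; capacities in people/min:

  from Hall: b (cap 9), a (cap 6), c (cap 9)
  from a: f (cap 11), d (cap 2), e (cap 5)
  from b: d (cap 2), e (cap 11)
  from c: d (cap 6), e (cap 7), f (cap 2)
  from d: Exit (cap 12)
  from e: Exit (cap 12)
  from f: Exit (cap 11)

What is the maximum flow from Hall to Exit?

Augment Hall→a→d→Exit: bottleneck 2, flow now 2.
Augment Hall→a→e→Exit: bottleneck 4, flow now 6.
Augment Hall→b→d→Exit: bottleneck 2, flow now 8.
Augment Hall→b→e→Exit: bottleneck 7, flow now 15.
Augment Hall→c→d→Exit: bottleneck 6, flow now 21.
Augment Hall→c→e→Exit: bottleneck 1, flow now 22.
Augment Hall→c→f→Exit: bottleneck 2, flow now 24.
No augmenting path remains; maximum flow = 24.
In the residual graph, reachable from Hall: {Hall}.
Min-cut edges: Hall→a (6), Hall→b (9), Hall→c (9); capacity 6 + 9 + 9 = 24.
This cut is saturated, so no flow can exceed 24.

24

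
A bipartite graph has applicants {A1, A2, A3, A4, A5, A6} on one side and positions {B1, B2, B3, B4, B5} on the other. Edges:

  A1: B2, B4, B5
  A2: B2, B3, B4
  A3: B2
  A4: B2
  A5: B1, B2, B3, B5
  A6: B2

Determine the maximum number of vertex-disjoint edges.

4

Unit-capacity flow: source→left, listed edges, right→sink; max matching = max flow.
Augmenting path A1→B2 (+1); matched 1.
Augmenting path A2→B3 (+1); matched 2.
Augmenting path A5→B1 (+1); matched 3.
Augmenting path A3→B2→A1→B4 (+1); matched 4.
No augmenting path remains; maximum matching = 4.
König certificate: {A1, A2, A5, B2} is a vertex cover of size 4 (every listed pair touches it), so no matching can be larger.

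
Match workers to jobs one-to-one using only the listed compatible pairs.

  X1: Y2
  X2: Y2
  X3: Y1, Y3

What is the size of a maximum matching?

Unit-capacity flow: source→left, listed edges, right→sink; max matching = max flow.
Augmenting path X1→Y2 (+1); matched 1.
Augmenting path X3→Y1 (+1); matched 2.
No augmenting path remains; maximum matching = 2.
König certificate: {X3, Y2} is a vertex cover of size 2 (every listed pair touches it), so no matching can be larger.

2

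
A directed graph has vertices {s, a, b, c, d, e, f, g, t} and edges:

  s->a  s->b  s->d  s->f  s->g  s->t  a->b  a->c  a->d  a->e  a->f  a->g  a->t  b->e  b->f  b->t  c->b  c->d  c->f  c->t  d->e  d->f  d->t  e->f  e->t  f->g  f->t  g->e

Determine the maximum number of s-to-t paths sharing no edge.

Assign every edge capacity 1; by Menger, the answer equals the max flow.
Path s→t (+1); total 1.
Path s→a→t (+1); total 2.
Path s→b→t (+1); total 3.
Path s→d→t (+1); total 4.
Path s→f→t (+1); total 5.
Path s→g→e→t (+1); total 6.
No residual s→t path; max flow = 6.
Certifying cut of size 6: {s→a, s→b, s→d, s→f, s→g, s→t}.

6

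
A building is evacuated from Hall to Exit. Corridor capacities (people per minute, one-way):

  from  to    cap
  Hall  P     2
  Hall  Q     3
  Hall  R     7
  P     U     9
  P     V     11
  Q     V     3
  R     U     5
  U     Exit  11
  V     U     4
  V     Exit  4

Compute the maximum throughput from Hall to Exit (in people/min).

Augment Hall→P→U→Exit: bottleneck 2, flow now 2.
Augment Hall→Q→V→Exit: bottleneck 3, flow now 5.
Augment Hall→R→U→Exit: bottleneck 5, flow now 10.
No augmenting path remains; maximum flow = 10.
In the residual graph, reachable from Hall: {Hall, R}.
Min-cut edges: Hall→P (2), Hall→Q (3), R→U (5); capacity 2 + 3 + 5 = 10.
This cut is saturated, so no flow can exceed 10.

10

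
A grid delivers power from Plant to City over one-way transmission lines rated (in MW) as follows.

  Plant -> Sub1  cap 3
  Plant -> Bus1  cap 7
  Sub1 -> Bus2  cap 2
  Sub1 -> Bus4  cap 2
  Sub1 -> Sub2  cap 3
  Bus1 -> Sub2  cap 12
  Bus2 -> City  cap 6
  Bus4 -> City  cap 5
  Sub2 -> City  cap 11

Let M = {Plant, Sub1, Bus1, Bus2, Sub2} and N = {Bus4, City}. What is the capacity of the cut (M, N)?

19

Edges leaving {Plant, Sub1, Bus1, Bus2, Sub2}: Sub1→Bus4 (2), Bus2→City (6), Sub2→City (11).
Cut capacity = 2 + 6 + 11 = 19.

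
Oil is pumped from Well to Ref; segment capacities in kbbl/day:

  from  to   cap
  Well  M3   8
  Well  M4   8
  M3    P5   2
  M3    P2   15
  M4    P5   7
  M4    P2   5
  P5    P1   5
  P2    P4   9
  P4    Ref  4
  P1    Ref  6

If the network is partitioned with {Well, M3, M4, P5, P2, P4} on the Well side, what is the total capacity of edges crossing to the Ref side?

Edges leaving {Well, M3, M4, P5, P2, P4}: P5→P1 (5), P4→Ref (4).
Cut capacity = 5 + 4 = 9.

9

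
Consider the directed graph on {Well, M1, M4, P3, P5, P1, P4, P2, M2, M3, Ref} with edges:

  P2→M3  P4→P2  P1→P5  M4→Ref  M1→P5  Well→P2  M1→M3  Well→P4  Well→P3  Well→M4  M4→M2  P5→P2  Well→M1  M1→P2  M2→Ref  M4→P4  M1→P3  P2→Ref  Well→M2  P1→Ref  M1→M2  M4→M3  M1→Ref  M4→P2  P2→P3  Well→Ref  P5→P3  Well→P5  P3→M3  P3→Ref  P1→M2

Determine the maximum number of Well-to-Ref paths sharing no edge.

Assign every edge capacity 1; by Menger, the answer equals the max flow.
Path Well→Ref (+1); total 1.
Path Well→M1→Ref (+1); total 2.
Path Well→M4→Ref (+1); total 3.
Path Well→P3→Ref (+1); total 4.
Path Well→P2→Ref (+1); total 5.
Path Well→M2→Ref (+1); total 6.
No residual Well→Ref path; max flow = 6.
Certifying cut of size 6: {P2→Ref, P3→Ref, Well→M1, Well→M2, Well→M4, Well→Ref}.

6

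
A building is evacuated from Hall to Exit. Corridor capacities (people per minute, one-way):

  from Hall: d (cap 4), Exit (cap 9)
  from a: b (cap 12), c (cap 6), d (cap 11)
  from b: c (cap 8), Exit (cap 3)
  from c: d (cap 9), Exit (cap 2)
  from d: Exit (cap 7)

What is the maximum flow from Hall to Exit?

Augment Hall→Exit: bottleneck 9, flow now 9.
Augment Hall→d→Exit: bottleneck 4, flow now 13.
No augmenting path remains; maximum flow = 13.
In the residual graph, reachable from Hall: {Hall}.
Min-cut edges: Hall→d (4), Hall→Exit (9); capacity 4 + 9 = 13.
This cut is saturated, so no flow can exceed 13.

13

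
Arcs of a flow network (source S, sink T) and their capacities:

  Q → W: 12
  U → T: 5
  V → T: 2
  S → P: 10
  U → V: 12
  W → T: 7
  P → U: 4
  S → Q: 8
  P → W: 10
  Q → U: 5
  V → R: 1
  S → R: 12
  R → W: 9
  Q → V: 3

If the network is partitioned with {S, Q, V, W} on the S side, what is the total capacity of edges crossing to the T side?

37

Edges leaving {S, Q, V, W}: S→P (10), S→R (12), Q→U (5), V→R (1), V→T (2), W→T (7).
Cut capacity = 10 + 12 + 5 + 1 + 2 + 7 = 37.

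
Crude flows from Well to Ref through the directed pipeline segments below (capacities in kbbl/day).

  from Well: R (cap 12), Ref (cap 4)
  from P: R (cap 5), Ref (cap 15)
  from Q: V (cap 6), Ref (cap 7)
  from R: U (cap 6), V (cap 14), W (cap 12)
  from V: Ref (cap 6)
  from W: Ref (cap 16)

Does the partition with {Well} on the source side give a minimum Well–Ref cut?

Given cut capacity: 12 + 4 = 16.
Augment Well→Ref: bottleneck 4, flow now 4.
Augment Well→R→V→Ref: bottleneck 6, flow now 10.
Augment Well→R→W→Ref: bottleneck 6, flow now 16.
No augmenting path remains; maximum flow = 16.
Cut capacity 16 equals the max flow, so it is a minimum cut.

Yes — it is a minimum cut (capacity 16).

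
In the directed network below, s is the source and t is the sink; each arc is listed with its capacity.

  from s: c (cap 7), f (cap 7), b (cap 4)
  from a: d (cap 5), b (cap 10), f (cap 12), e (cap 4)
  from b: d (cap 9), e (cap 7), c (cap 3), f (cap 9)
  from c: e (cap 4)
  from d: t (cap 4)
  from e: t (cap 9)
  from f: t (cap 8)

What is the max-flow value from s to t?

Augment s→f→t: bottleneck 7, flow now 7.
Augment s→b→d→t: bottleneck 4, flow now 11.
Augment s→c→e→t: bottleneck 4, flow now 15.
No augmenting path remains; maximum flow = 15.
In the residual graph, reachable from s: {s, c}.
Min-cut edges: s→b (4), s→f (7), c→e (4); capacity 4 + 7 + 4 = 15.
This cut is saturated, so no flow can exceed 15.

15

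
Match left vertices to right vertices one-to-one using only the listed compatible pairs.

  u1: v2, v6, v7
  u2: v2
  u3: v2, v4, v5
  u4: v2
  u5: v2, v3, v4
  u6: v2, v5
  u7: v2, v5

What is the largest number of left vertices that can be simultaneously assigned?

Unit-capacity flow: source→left, listed edges, right→sink; max matching = max flow.
Augmenting path u1→v2 (+1); matched 1.
Augmenting path u3→v4 (+1); matched 2.
Augmenting path u5→v3 (+1); matched 3.
Augmenting path u6→v5 (+1); matched 4.
Augmenting path u2→v2→u1→v6 (+1); matched 5.
No augmenting path remains; maximum matching = 5.
König certificate: {u1, u3, u5, v2, v5} is a vertex cover of size 5 (every listed pair touches it), so no matching can be larger.

5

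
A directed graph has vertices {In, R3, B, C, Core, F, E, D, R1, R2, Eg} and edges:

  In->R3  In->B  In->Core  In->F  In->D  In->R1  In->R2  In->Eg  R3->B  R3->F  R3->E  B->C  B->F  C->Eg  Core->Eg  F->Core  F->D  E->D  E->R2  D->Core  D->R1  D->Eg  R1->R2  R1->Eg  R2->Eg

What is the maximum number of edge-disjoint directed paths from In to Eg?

6

Assign every edge capacity 1; by Menger, the answer equals the max flow.
Path In→Eg (+1); total 1.
Path In→Core→Eg (+1); total 2.
Path In→D→Eg (+1); total 3.
Path In→R1→Eg (+1); total 4.
Path In→R2→Eg (+1); total 5.
Path In→B→C→Eg (+1); total 6.
No residual In→Eg path; max flow = 6.
Certifying cut of size 6: {B→C, Core→Eg, D→Eg, In→Eg, R1→Eg, R2→Eg}.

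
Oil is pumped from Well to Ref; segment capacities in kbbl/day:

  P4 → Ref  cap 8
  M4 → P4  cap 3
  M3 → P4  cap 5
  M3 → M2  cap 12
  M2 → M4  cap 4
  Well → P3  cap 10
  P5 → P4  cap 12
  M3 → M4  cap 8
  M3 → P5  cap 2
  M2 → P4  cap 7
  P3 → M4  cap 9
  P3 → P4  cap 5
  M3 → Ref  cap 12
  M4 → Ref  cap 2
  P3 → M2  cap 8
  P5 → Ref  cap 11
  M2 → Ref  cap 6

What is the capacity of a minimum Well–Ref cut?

Augment Well→P3→M4→Ref: bottleneck 2, flow now 2.
Augment Well→P3→M2→Ref: bottleneck 6, flow now 8.
Augment Well→P3→P4→Ref: bottleneck 2, flow now 10.
No augmenting path remains; maximum flow = 10.
By max-flow min-cut, the minimum cut capacity equals the max flow.
In the residual graph, reachable from Well: {Well}.
Min-cut edges: Well→P3 (10); capacity 10 = 10.

10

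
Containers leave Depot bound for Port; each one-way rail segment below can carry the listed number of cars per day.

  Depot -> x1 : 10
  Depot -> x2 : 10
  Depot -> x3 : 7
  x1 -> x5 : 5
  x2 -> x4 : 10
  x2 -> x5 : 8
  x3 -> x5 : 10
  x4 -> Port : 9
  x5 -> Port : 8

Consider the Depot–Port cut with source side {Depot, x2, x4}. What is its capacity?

34

Edges leaving {Depot, x2, x4}: Depot→x1 (10), Depot→x3 (7), x2→x5 (8), x4→Port (9).
Cut capacity = 10 + 7 + 8 + 9 = 34.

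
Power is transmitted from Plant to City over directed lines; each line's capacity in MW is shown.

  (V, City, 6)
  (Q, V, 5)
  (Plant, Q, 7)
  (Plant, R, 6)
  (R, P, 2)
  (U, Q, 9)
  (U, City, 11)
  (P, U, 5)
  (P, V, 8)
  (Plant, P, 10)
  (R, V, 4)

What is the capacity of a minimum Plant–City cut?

Augment Plant→P→U→City: bottleneck 5, flow now 5.
Augment Plant→P→V→City: bottleneck 5, flow now 10.
Augment Plant→Q→V→City: bottleneck 1, flow now 11.
No augmenting path remains; maximum flow = 11.
By max-flow min-cut, the minimum cut capacity equals the max flow.
In the residual graph, reachable from Plant: {Plant, P, Q, R, V}.
Min-cut edges: P→U (5), V→City (6); capacity 5 + 6 = 11.

11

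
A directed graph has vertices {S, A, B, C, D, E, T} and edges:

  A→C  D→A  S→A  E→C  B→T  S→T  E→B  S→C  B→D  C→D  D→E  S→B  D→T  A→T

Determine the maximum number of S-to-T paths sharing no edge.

4

Assign every edge capacity 1; by Menger, the answer equals the max flow.
Path S→T (+1); total 1.
Path S→A→T (+1); total 2.
Path S→B→T (+1); total 3.
Path S→C→D→T (+1); total 4.
No residual S→T path; max flow = 4.
Certifying cut of size 4: {S→A, S→B, S→C, S→T}.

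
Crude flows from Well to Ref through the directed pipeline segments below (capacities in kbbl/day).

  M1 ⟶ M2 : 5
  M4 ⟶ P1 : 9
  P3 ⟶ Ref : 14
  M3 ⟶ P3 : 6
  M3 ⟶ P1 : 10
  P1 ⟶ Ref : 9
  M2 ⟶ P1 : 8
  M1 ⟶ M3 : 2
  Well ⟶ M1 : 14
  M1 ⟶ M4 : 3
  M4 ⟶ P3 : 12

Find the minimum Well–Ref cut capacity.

10

Augment Well→M1→M2→P1→Ref: bottleneck 5, flow now 5.
Augment Well→M1→M3→P1→Ref: bottleneck 2, flow now 7.
Augment Well→M1→M4→P1→Ref: bottleneck 2, flow now 9.
Augment Well→M1→M4→P3→Ref: bottleneck 1, flow now 10.
No augmenting path remains; maximum flow = 10.
By max-flow min-cut, the minimum cut capacity equals the max flow.
In the residual graph, reachable from Well: {Well, M1}.
Min-cut edges: M1→M2 (5), M1→M3 (2), M1→M4 (3); capacity 5 + 2 + 3 = 10.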